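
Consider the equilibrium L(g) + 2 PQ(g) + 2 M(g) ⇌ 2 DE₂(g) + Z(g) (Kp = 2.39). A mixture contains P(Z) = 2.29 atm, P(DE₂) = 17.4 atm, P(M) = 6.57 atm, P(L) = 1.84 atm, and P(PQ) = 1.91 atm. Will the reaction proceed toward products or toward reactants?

neither direction; the system is at equilibrium

Qp = P(DE₂)²·P(Z) / (P(L)·P(PQ)²·P(M)²) = (17.4)²·(2.29) / ((1.84)·(1.91)²·(6.57)²) = 2.39
Qp = 2.39 = Kp, so the system is already at equilibrium.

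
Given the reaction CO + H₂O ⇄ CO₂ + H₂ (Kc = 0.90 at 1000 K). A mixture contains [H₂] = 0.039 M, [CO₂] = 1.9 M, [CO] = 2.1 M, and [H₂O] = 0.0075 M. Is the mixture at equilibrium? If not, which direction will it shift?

Qc = [CO₂]·[H₂] / ([CO]·[H₂O]) = (1.9)·(0.039) / ((2.1)·(0.0075)) = 4.7
Qc = 4.7 > Kc = 0.90: net reverse reaction.

no; Q > K, reaction proceeds in reverse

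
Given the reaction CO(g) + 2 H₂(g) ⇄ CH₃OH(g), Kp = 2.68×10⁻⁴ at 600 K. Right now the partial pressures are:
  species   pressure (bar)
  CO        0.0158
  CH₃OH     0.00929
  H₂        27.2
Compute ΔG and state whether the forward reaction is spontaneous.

ΔG = 5.42 kJ/mol; the forward reaction is non-spontaneous

Qp = P(CH₃OH) / (P(CO)·P(H₂)²) = (0.00929) / ((0.0158)·(27.2)²) = 7.95×10⁻⁴
ΔG = RT ln(Qp/Kp) = (8.314 J mol⁻¹ K⁻¹)(600 K) × ln(7.95×10⁻⁴/2.68×10⁻⁴)
   = (4.988 kJ/mol)(1.087) = 5.42 kJ/mol
ΔG > 0, so the forward reaction is non-spontaneous (proceeds in reverse).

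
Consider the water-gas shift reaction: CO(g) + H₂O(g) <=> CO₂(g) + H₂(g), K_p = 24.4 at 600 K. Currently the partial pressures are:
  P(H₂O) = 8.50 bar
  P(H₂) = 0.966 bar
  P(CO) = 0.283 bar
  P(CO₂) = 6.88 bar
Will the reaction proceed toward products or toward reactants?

Q_p = P(CO₂)·P(H₂) / (P(CO)·P(H₂O)) = (6.88)·(0.966) / ((0.283)·(8.50)) = 2.76
Q_p = 2.76 < K_p = 24.4, so the forward reaction proceeds.

toward products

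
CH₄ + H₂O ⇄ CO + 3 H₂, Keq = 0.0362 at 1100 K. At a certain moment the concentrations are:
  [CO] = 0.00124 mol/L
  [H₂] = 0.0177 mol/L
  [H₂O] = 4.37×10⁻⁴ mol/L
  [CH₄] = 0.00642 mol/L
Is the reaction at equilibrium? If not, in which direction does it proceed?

Q = [CO]·[H₂]³ / ([CH₄]·[H₂O]) = (0.00124)·(0.0177)³ / ((0.00642)·(4.37×10⁻⁴)) = 0.00245
Q = 0.00245 < Keq = 0.0362, so the forward reaction proceeds.

toward products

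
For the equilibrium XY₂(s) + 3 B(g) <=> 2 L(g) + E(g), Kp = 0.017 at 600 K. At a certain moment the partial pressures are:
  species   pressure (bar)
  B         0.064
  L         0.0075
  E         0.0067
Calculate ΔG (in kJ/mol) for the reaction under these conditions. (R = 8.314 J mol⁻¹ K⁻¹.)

(XY₂ is a pure solid — omitted from Qp.)
Qp = P(L)²·P(E) / P(B)³ = (0.0075)²·(0.0067) / (0.064)³ = 0.00144
ΔG = RT ln(Qp/Kp) = (8.314 J mol⁻¹ K⁻¹)(600 K) × ln(0.00144/0.017)
   = (4.988 kJ/mol)(-2.469) = -12.3 kJ/mol
ΔG < 0, so the forward reaction is spontaneous (proceeds forward).

ΔG = -12.3 kJ/mol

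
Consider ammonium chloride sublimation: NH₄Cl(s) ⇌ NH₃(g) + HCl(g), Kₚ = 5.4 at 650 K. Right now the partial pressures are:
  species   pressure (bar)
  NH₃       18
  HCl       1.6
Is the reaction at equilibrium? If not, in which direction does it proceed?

(NH₄Cl is a pure solid — omitted from Qₚ.)
Qₚ = P(NH₃)·P(HCl) = (18)·(1.6) = 29
Qₚ = 29 > Kₚ = 5.4, so the reverse reaction proceeds.

toward reactants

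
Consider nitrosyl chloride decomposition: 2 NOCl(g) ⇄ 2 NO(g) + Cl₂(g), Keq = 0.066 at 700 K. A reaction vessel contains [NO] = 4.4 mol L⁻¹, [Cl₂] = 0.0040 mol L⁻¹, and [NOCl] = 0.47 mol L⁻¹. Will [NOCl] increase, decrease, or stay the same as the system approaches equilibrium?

Q = [NO]²·[Cl₂] / [NOCl]² = (4.4)²·(0.0040) / (0.47)² = 0.35
Q = 0.35 > Keq = 0.066: net reverse reaction.
NOCl is a reactant, so it increases.

increase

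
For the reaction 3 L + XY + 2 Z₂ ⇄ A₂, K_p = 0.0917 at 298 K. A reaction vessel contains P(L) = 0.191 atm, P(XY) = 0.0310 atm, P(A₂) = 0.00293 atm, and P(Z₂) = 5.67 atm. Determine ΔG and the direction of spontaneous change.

Q_p = P(A₂) / (P(L)³·P(XY)·P(Z₂)²) = (0.00293) / ((0.191)³·(0.0310)·(5.67)²) = 0.422
ΔG = RT ln(Q_p/K_p) = (8.314 J mol⁻¹ K⁻¹)(298 K) × ln(0.422/0.0917)
   = (2.478 kJ/mol)(1.526) = 3.78 kJ/mol
ΔG > 0, so the forward reaction is non-spontaneous (proceeds in reverse).

ΔG = 3.78 kJ/mol; the forward reaction is non-spontaneous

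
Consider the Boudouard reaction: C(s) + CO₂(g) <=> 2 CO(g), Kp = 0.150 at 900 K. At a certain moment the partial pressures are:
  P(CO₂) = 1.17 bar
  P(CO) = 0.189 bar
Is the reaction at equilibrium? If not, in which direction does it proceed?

(C is a pure solid — omitted from Qp.)
Qp = P(CO)² / P(CO₂) = (0.189)² / (1.17) = 0.0305
Qp = 0.0305 < Kp = 0.150, so the forward reaction proceeds.

toward products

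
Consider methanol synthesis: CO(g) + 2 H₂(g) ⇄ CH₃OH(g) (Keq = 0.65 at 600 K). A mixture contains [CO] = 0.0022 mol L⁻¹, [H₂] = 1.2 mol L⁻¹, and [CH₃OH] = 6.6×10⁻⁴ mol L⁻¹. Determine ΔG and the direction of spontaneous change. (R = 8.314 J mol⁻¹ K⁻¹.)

ΔG = -5.68 kJ/mol; the forward reaction is spontaneous

Q = [CH₃OH] / ([CO]·[H₂]²) = (6.6×10⁻⁴) / ((0.0022)·(1.2)²) = 0.208
ΔG = RT ln(Q/Keq) = (8.314 J mol⁻¹ K⁻¹)(600 K) × ln(0.208/0.65)
   = (4.988 kJ/mol)(-1.139) = -5.68 kJ/mol
ΔG < 0, so the forward reaction is spontaneous (proceeds forward).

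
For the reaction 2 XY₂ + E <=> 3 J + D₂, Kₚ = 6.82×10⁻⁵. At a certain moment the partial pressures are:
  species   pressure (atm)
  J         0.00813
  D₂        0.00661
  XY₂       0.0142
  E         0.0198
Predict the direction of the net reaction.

Qₚ = P(J)³·P(D₂) / (P(XY₂)²·P(E)) = (0.00813)³·(0.00661) / ((0.0142)²·(0.0198)) = 8.90×10⁻⁴
Qₚ = 8.90×10⁻⁴ > Kₚ = 6.82×10⁻⁵, so the reverse reaction proceeds.

toward reactants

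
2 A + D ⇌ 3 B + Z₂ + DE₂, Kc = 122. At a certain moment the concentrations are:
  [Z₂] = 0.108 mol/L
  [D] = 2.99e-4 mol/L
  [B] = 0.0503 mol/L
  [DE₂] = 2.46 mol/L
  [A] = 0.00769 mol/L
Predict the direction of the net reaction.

Qc = [B]³·[Z₂]·[DE₂] / ([A]²·[D]) = (0.0503)³·(0.108)·(2.46) / ((0.00769)²·(2.99e-4)) = 1910
Qc = 1910 > Kc = 122, so the reverse reaction proceeds.

in the reverse direction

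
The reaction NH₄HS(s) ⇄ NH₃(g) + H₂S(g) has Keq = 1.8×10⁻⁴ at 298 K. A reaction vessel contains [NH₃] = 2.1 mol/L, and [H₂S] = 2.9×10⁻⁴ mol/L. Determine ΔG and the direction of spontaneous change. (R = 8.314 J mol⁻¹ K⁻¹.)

(NH₄HS is a pure solid — omitted from Q.)
Q = [NH₃]·[H₂S] = (2.1)·(2.9×10⁻⁴) = 6.09×10⁻⁴
ΔG = RT ln(Q/Keq) = (8.314 J mol⁻¹ K⁻¹)(298 K) × ln(6.09×10⁻⁴/1.8×10⁻⁴)
   = (2.478 kJ/mol)(1.219) = 3.02 kJ/mol
ΔG > 0, so the forward reaction is non-spontaneous (proceeds in reverse).

ΔG = 3.02 kJ/mol; the forward reaction is non-spontaneous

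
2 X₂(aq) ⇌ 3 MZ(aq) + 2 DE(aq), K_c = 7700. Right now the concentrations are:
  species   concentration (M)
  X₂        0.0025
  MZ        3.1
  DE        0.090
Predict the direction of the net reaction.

toward reactants

Q_c = [MZ]³·[DE]² / [X₂]² = (3.1)³·(0.090)² / (0.0025)² = 39000
Q_c = 39000 > K_c = 7700, so the reverse reaction proceeds.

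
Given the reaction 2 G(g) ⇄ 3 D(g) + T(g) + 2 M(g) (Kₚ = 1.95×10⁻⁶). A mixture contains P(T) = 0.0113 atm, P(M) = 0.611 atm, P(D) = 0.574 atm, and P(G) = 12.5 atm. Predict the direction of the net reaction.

to the left

Qₚ = P(D)³·P(T)·P(M)² / P(G)² = (0.574)³·(0.0113)·(0.611)² / (12.5)² = 5.11×10⁻⁶
Qₚ = 5.11×10⁻⁶ > Kₚ = 1.95×10⁻⁶, so the reverse reaction proceeds.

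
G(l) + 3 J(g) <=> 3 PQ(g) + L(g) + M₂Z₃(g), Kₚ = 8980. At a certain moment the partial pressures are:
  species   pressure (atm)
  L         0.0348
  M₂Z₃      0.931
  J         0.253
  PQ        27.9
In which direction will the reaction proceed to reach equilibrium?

in the reverse direction

(G is a pure liquid — omitted from Qₚ.)
Qₚ = P(PQ)³·P(L)·P(M₂Z₃) / P(J)³ = (27.9)³·(0.0348)·(0.931) / (0.253)³ = 43400
Qₚ = 43400 > Kₚ = 8980, so the reverse reaction proceeds.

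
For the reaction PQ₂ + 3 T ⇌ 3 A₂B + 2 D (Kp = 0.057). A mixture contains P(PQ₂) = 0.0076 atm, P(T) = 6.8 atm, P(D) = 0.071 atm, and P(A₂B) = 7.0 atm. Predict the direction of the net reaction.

toward reactants

Qp = P(A₂B)³·P(D)² / (P(PQ₂)·P(T)³) = (7.0)³·(0.071)² / ((0.0076)·(6.8)³) = 0.72
Qp = 0.72 > Kp = 0.057, so the reverse reaction proceeds.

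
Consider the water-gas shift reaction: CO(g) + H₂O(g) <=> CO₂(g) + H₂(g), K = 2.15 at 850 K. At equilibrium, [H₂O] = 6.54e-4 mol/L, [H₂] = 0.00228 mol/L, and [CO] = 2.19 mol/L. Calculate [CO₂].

At equilibrium, K = [CO₂]·[H₂] / ([CO]·[H₂O]) = 2.15.
([CO₂])·(0.00228) / ((2.19)·(6.54e-4)) = 2.15
[CO₂] = 1.35 mol/L

[CO₂] = 1.35 mol/L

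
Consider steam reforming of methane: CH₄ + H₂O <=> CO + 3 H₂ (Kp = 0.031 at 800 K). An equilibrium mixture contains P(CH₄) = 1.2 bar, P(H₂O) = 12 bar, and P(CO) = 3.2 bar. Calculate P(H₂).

P(H₂) = 0.52 bar

At equilibrium, Kp = P(CO)·P(H₂)³ / (P(CH₄)·P(H₂O)) = 0.031.
(3.2)·(P(H₂))³ / ((1.2)·(12)) = 0.031
P(H₂)³ = 0.139 ⇒ P(H₂) = 0.52 bar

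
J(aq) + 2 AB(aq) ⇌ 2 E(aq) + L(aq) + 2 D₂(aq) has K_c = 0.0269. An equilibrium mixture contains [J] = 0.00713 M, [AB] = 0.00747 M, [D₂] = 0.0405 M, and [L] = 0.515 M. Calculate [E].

[E] = 0.00356 M

At equilibrium, K_c = [E]²·[L]·[D₂]² / ([J]·[AB]²) = 0.0269.
([E])²·(0.515)·(0.0405)² / ((0.00713)·(0.00747)²) = 0.0269
[E]² = 1.27×10⁻⁵ ⇒ [E] = 0.00356 M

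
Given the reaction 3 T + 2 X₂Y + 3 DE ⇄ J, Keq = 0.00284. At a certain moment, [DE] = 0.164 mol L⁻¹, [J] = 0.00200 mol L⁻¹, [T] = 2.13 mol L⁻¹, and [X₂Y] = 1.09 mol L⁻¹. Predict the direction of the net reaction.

Q = [J] / ([T]³·[X₂Y]²·[DE]³) = (0.00200) / ((2.13)³·(1.09)²·(0.164)³) = 0.0395
Q = 0.0395 > Keq = 0.00284, so the reverse reaction proceeds.

in the reverse direction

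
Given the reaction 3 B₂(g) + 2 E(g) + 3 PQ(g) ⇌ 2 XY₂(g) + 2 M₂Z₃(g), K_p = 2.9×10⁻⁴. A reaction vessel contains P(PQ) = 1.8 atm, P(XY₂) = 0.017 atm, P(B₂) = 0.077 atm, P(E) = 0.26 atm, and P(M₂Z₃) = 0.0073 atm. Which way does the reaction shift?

Q_p = P(XY₂)²·P(M₂Z₃)² / (P(B₂)³·P(E)²·P(PQ)³) = (0.017)²·(0.0073)² / ((0.077)³·(0.26)²·(1.8)³) = 8.6×10⁻⁵
Q_p = 8.6×10⁻⁵ < K_p = 2.9×10⁻⁴, so the forward reaction proceeds.

in the forward direction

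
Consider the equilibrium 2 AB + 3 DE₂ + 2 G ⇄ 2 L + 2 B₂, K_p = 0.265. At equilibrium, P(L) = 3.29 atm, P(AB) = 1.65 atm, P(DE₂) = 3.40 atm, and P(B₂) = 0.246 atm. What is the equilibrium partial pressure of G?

P(G) = 0.152 atm

At equilibrium, K_p = P(L)²·P(B₂)² / (P(AB)²·P(DE₂)³·P(G)²) = 0.265.
(3.29)²·(0.246)² / ((1.65)²·(3.40)³·(P(G))²) = 0.265
P(G)² = 0.0231 ⇒ P(G) = 0.152 atm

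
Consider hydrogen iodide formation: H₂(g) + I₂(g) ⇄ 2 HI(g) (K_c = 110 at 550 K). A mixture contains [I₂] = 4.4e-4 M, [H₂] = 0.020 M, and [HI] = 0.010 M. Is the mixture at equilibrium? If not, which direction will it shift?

Q_c = [HI]² / ([H₂]·[I₂]) = (0.010)² / ((0.020)·(4.4e-4)) = 11
Q_c = 11 < K_c = 110: net forward reaction.

no; Q < K, reaction proceeds forward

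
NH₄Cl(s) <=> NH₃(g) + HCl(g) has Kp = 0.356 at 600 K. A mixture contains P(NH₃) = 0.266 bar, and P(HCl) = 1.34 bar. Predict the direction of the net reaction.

no net change (already at equilibrium)

(NH₄Cl is a pure solid — omitted from Qp.)
Qp = P(NH₃)·P(HCl) = (0.266)·(1.34) = 0.356
Qp = 0.356 = Kp, so the system is already at equilibrium.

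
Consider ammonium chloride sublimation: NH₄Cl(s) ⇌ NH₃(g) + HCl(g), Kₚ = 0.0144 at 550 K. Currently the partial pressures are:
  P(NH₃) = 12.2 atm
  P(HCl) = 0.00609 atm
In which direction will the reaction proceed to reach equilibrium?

(NH₄Cl is a pure solid — omitted from Qₚ.)
Qₚ = P(NH₃)·P(HCl) = (12.2)·(0.00609) = 0.0743
Qₚ = 0.0743 > Kₚ = 0.0144, so the reverse reaction proceeds.

in the reverse direction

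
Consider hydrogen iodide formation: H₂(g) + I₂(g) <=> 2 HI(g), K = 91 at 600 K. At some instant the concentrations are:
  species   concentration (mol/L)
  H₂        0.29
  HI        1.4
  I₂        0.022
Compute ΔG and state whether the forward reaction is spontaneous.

Q = [HI]² / ([H₂]·[I₂]) = (1.4)² / ((0.29)·(0.022)) = 307
ΔG = RT ln(Q/K) = (8.314 J mol⁻¹ K⁻¹)(600 K) × ln(307/91)
   = (4.988 kJ/mol)(1.216) = 6.07 kJ/mol
ΔG > 0, so the forward reaction is non-spontaneous (proceeds in reverse).

ΔG = 6.07 kJ/mol; the forward reaction is non-spontaneous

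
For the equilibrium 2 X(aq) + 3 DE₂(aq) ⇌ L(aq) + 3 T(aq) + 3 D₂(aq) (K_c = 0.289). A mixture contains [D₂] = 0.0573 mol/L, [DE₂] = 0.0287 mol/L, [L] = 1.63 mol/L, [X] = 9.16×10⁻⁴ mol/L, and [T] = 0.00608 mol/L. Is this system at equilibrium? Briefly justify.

Q_c = [L]·[T]³·[D₂]³ / ([X]²·[DE₂]³) = (1.63)·(0.00608)³·(0.0573)³ / ((9.16×10⁻⁴)²·(0.0287)³) = 3.47
Q_c = 3.47 > K_c = 0.289: net reverse reaction.

no; Q > K, reaction proceeds in reverse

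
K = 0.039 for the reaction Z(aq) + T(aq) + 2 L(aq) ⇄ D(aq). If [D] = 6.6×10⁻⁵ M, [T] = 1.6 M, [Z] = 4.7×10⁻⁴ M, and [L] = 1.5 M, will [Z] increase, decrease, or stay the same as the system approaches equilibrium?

stay the same

Q = [D] / ([Z]·[T]·[L]²) = (6.6×10⁻⁵) / ((4.7×10⁻⁴)·(1.6)·(1.5)²) = 0.039
Q = 0.039 = K; the system is at equilibrium.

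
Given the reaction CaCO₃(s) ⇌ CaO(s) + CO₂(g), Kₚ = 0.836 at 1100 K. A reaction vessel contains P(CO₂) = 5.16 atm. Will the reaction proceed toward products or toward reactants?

(CaCO₃, CaO are pure solids — omitted from Qₚ.)
Qₚ = P(CO₂) = 5.16
Qₚ = 5.16 > Kₚ = 0.836, so the reverse reaction proceeds.

in the reverse direction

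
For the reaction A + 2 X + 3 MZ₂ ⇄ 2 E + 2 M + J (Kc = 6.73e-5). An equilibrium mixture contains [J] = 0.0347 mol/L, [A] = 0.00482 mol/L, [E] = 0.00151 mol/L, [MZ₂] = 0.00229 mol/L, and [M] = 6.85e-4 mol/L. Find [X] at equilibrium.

[X] = 3.09 mol/L

At equilibrium, Kc = [E]²·[M]²·[J] / ([A]·[X]²·[MZ₂]³) = 6.73e-5.
(0.00151)²·(6.85e-4)²·(0.0347) / ((0.00482)·([X])²·(0.00229)³) = 6.73e-5
[X]² = 9.53 ⇒ [X] = 3.09 mol/L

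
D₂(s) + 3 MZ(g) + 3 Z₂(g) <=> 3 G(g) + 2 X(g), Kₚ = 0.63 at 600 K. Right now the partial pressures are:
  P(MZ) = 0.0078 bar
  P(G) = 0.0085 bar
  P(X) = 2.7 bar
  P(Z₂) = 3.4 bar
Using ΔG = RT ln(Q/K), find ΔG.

(D₂ is a pure solid — omitted from Qₚ.)
Qₚ = P(G)³·P(X)² / (P(MZ)³·P(Z₂)³) = (0.0085)³·(2.7)² / ((0.0078)³·(3.4)³) = 0.240
ΔG = RT ln(Qₚ/Kₚ) = (8.314 J mol⁻¹ K⁻¹)(600 K) × ln(0.240/0.63)
   = (4.988 kJ/mol)(-0.9651) = -4.81 kJ/mol
ΔG < 0, so the forward reaction is spontaneous (proceeds forward).

ΔG = -4.81 kJ/mol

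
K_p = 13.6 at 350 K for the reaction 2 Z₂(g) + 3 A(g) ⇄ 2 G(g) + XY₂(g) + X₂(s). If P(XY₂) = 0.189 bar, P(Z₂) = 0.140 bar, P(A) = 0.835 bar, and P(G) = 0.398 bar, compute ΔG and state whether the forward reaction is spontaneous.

(X₂ is a pure solid — omitted from Q_p.)
Q_p = P(G)²·P(XY₂) / (P(Z₂)²·P(A)³) = (0.398)²·(0.189) / ((0.140)²·(0.835)³) = 2.62
ΔG = RT ln(Q_p/K_p) = (8.314 J mol⁻¹ K⁻¹)(350 K) × ln(2.62/13.6)
   = (2.910 kJ/mol)(-1.647) = -4.79 kJ/mol
ΔG < 0, so the forward reaction is spontaneous (proceeds forward).

ΔG = -4.79 kJ/mol; the forward reaction is spontaneous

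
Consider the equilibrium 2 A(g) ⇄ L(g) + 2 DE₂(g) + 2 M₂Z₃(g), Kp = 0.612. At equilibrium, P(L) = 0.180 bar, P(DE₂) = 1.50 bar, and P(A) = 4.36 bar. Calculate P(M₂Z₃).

At equilibrium, Kp = P(L)·P(DE₂)²·P(M₂Z₃)² / P(A)² = 0.612.
(0.180)·(1.50)²·(P(M₂Z₃))² / (4.36)² = 0.612
P(M₂Z₃)² = 28.7 ⇒ P(M₂Z₃) = 5.36 bar

P(M₂Z₃) = 5.36 bar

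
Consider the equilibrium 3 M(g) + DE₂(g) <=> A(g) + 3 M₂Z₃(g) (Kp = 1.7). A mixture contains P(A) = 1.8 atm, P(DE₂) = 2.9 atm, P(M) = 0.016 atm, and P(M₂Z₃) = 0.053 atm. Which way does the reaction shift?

Qp = P(A)·P(M₂Z₃)³ / (P(M)³·P(DE₂)) = (1.8)·(0.053)³ / ((0.016)³·(2.9)) = 23
Qp = 23 > Kp = 1.7, so the reverse reaction proceeds.

to the left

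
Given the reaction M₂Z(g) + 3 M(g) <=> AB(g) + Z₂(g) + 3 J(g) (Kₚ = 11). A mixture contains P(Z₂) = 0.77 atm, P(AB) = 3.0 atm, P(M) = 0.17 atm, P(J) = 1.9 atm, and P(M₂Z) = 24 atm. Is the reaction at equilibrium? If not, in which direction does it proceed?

in the reverse direction

Qₚ = P(AB)·P(Z₂)·P(J)³ / (P(M₂Z)·P(M)³) = (3.0)·(0.77)·(1.9)³ / ((24)·(0.17)³) = 130
Qₚ = 130 > Kₚ = 11, so the reverse reaction proceeds.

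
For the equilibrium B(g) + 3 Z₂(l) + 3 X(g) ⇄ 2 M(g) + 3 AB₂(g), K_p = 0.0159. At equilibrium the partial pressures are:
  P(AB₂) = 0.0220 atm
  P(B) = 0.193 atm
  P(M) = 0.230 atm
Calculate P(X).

(Z₂ is a pure liquid — omitted from K_p.)
At equilibrium, K_p = P(M)²·P(AB₂)³ / (P(B)·P(X)³) = 0.0159.
(0.230)²·(0.0220)³ / ((0.193)·(P(X))³) = 0.0159
P(X)³ = 1.84e-4 ⇒ P(X) = 0.0568 atm

P(X) = 0.0568 atm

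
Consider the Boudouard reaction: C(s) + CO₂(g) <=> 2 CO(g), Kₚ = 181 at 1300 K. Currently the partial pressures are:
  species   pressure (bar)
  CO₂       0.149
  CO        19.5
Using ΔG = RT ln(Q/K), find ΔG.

ΔG = 28.6 kJ/mol

(C is a pure solid — omitted from Qₚ.)
Qₚ = P(CO)² / P(CO₂) = (19.5)² / (0.149) = 2550
ΔG = RT ln(Qₚ/Kₚ) = (8.314 J mol⁻¹ K⁻¹)(1300 K) × ln(2550/181)
   = (10.81 kJ/mol)(2.645) = 28.6 kJ/mol
ΔG > 0, so the forward reaction is non-spontaneous (proceeds in reverse).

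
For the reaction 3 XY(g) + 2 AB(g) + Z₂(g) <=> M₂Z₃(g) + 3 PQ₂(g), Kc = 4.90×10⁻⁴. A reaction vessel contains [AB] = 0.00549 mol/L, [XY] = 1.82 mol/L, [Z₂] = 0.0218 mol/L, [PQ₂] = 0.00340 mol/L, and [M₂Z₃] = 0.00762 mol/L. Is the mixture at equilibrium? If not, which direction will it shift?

Qc = [M₂Z₃]·[PQ₂]³ / ([XY]³·[AB]²·[Z₂]) = (0.00762)·(0.00340)³ / ((1.82)³·(0.00549)²·(0.0218)) = 7.56×10⁻⁵
Qc = 7.56×10⁻⁵ < Kc = 4.90×10⁻⁴: net forward reaction.

no; Q < K, reaction proceeds forward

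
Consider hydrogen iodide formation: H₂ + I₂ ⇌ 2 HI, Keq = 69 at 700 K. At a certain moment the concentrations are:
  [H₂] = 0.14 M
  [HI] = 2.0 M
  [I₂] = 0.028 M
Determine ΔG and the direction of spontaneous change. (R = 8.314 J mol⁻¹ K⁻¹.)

ΔG = 15.7 kJ/mol; the forward reaction is non-spontaneous

Q = [HI]² / ([H₂]·[I₂]) = (2.0)² / ((0.14)·(0.028)) = 1020
ΔG = RT ln(Q/Keq) = (8.314 J mol⁻¹ K⁻¹)(700 K) × ln(1020/69)
   = (5.820 kJ/mol)(2.693) = 15.7 kJ/mol
ΔG > 0, so the forward reaction is non-spontaneous (proceeds in reverse).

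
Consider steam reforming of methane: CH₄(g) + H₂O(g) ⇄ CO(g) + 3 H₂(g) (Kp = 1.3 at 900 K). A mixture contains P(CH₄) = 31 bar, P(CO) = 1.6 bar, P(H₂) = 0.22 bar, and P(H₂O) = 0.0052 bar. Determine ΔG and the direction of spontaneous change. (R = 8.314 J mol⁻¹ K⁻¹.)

Qp = P(CO)·P(H₂)³ / (P(CH₄)·P(H₂O)) = (1.6)·(0.22)³ / ((31)·(0.0052)) = 0.106
ΔG = RT ln(Qp/Kp) = (8.314 J mol⁻¹ K⁻¹)(900 K) × ln(0.106/1.3)
   = (7.483 kJ/mol)(-2.507) = -18.8 kJ/mol
ΔG < 0, so the forward reaction is spontaneous (proceeds forward).

ΔG = -18.8 kJ/mol; the forward reaction is spontaneous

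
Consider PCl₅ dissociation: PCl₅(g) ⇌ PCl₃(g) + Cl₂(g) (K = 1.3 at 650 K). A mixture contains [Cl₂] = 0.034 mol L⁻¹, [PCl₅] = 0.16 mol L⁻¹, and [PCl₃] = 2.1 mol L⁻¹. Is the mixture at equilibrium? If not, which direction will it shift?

Q = [PCl₃]·[Cl₂] / [PCl₅] = (2.1)·(0.034) / (0.16) = 0.45
Q = 0.45 < K = 1.3: net forward reaction.

no; Q < K, reaction proceeds forward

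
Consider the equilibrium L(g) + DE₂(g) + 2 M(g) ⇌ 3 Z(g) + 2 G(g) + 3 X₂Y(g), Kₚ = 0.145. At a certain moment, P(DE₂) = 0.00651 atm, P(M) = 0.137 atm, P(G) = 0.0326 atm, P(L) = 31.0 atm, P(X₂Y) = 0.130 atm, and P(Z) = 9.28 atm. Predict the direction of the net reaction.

Qₚ = P(Z)³·P(G)²·P(X₂Y)³ / (P(L)·P(DE₂)·P(M)²) = (9.28)³·(0.0326)²·(0.130)³ / ((31.0)·(0.00651)·(0.137)²) = 0.493
Qₚ = 0.493 > Kₚ = 0.145, so the reverse reaction proceeds.

in the reverse direction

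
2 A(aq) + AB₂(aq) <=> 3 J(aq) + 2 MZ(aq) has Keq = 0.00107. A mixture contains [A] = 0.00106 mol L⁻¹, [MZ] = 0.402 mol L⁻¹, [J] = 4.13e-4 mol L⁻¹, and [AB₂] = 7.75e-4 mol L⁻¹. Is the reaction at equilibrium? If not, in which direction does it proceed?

toward reactants

Q = [J]³·[MZ]² / ([A]²·[AB₂]) = (4.13e-4)³·(0.402)² / ((0.00106)²·(7.75e-4)) = 0.0131
Q = 0.0131 > Keq = 0.00107, so the reverse reaction proceeds.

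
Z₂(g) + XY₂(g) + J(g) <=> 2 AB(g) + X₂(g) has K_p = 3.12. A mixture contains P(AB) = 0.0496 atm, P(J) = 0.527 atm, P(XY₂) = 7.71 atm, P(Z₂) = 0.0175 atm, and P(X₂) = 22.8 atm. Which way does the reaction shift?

toward products

Q_p = P(AB)²·P(X₂) / (P(Z₂)·P(XY₂)·P(J)) = (0.0496)²·(22.8) / ((0.0175)·(7.71)·(0.527)) = 0.789
Q_p = 0.789 < K_p = 3.12, so the forward reaction proceeds.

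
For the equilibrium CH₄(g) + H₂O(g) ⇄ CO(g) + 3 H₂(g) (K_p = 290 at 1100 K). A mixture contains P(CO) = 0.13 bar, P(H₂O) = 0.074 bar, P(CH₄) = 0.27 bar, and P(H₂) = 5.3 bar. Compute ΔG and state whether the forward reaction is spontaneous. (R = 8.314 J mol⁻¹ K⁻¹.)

Q_p = P(CO)·P(H₂)³ / (P(CH₄)·P(H₂O)) = (0.13)·(5.3)³ / ((0.27)·(0.074)) = 969
ΔG = RT ln(Q_p/K_p) = (8.314 J mol⁻¹ K⁻¹)(1100 K) × ln(969/290)
   = (9.145 kJ/mol)(1.206) = 11.0 kJ/mol
ΔG > 0, so the forward reaction is non-spontaneous (proceeds in reverse).

ΔG = 11.0 kJ/mol; the forward reaction is non-spontaneous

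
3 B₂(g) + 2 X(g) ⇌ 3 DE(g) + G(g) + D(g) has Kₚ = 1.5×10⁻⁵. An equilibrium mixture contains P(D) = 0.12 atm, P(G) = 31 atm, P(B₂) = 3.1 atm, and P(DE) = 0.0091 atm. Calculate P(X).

P(X) = 0.079 atm

At equilibrium, Kₚ = P(DE)³·P(G)·P(D) / (P(B₂)³·P(X)²) = 1.5×10⁻⁵.
(0.0091)³·(31)·(0.12) / ((3.1)³·(P(X))²) = 1.5×10⁻⁵
P(X)² = 0.00627 ⇒ P(X) = 0.079 atm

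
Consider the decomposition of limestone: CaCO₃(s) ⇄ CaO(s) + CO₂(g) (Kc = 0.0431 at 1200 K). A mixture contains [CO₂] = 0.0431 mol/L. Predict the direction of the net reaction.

(CaCO₃, CaO are pure solids — omitted from Qc.)
Qc = [CO₂] = 0.0431
Qc = 0.0431 = Kc, so the system is already at equilibrium.

no net change (already at equilibrium)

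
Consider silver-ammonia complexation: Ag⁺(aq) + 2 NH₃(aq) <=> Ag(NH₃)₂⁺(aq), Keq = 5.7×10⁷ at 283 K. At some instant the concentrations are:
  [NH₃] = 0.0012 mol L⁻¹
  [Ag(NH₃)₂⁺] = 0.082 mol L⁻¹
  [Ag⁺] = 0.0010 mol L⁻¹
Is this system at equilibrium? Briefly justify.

yes, at equilibrium

Q = [Ag(NH₃)₂⁺] / ([Ag⁺]·[NH₃]²) = (0.082) / ((0.0010)·(0.0012)²) = 5.7×10⁷
Q = 5.7×10⁷ = Keq; the system is at equilibrium.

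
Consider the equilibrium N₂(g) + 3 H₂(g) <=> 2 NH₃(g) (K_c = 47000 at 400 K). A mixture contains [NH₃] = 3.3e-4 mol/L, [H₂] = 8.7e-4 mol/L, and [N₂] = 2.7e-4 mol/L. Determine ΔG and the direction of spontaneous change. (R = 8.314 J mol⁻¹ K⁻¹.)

Q_c = [NH₃]² / ([N₂]·[H₂]³) = (3.3e-4)² / ((2.7e-4)·(8.7e-4)³) = 6.13e5
ΔG = RT ln(Q_c/K_c) = (8.314 J mol⁻¹ K⁻¹)(400 K) × ln(6.13e5/47000)
   = (3.326 kJ/mol)(2.568) = 8.54 kJ/mol
ΔG > 0, so the forward reaction is non-spontaneous (proceeds in reverse).

ΔG = 8.54 kJ/mol; the forward reaction is non-spontaneous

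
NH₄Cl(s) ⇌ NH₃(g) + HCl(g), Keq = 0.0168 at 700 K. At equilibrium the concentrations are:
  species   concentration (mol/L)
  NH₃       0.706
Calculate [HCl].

[HCl] = 0.0238 mol/L

(NH₄Cl is a pure solid — omitted from Keq.)
At equilibrium, Keq = [NH₃]·[HCl] = 0.0168.
(0.706)·([HCl]) = 0.0168
[HCl] = 0.0238 mol/L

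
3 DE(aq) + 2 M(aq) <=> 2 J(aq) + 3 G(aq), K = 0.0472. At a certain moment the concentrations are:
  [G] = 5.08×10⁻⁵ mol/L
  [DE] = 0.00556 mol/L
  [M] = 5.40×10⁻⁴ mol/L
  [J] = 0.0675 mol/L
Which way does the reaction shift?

to the right

Q = [J]²·[G]³ / ([DE]³·[M]²) = (0.0675)²·(5.08×10⁻⁵)³ / ((0.00556)³·(5.40×10⁻⁴)²) = 0.0119
Q = 0.0119 < K = 0.0472, so the forward reaction proceeds.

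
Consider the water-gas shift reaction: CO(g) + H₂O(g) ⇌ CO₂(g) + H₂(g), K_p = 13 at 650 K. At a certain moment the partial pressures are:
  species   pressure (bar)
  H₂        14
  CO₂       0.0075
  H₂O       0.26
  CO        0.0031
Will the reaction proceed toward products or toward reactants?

Q_p = P(CO₂)·P(H₂) / (P(CO)·P(H₂O)) = (0.0075)·(14) / ((0.0031)·(0.26)) = 130
Q_p = 130 > K_p = 13, so the reverse reaction proceeds.

reverse (toward reactants)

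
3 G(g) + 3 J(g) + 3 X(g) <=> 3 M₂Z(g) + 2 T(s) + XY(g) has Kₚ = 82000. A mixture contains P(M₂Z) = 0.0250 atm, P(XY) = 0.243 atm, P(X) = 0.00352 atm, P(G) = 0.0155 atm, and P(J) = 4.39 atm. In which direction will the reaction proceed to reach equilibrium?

(T is a pure solid — omitted from Qₚ.)
Qₚ = P(M₂Z)³·P(XY) / (P(G)³·P(J)³·P(X)³) = (0.0250)³·(0.243) / ((0.0155)³·(4.39)³·(0.00352)³) = 2.76×10⁵
Qₚ = 2.76×10⁵ > Kₚ = 82000, so the reverse reaction proceeds.

to the left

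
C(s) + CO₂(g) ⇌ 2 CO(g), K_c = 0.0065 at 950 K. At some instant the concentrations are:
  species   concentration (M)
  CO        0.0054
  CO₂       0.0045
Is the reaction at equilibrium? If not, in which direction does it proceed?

no net change (already at equilibrium)

(C is a pure solid — omitted from Q_c.)
Q_c = [CO]² / [CO₂] = (0.0054)² / (0.0045) = 0.0065
Q_c = 0.0065 = K_c, so the system is already at equilibrium.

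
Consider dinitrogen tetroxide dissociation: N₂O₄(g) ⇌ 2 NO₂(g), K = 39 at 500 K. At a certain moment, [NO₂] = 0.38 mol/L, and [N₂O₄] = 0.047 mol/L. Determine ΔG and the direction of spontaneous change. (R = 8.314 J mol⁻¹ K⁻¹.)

Q = [NO₂]² / [N₂O₄] = (0.38)² / (0.047) = 3.07
ΔG = RT ln(Q/K) = (8.314 J mol⁻¹ K⁻¹)(500 K) × ln(3.07/39)
   = (4.157 kJ/mol)(-2.542) = -10.6 kJ/mol
ΔG < 0, so the forward reaction is spontaneous (proceeds forward).

ΔG = -10.6 kJ/mol; the forward reaction is spontaneous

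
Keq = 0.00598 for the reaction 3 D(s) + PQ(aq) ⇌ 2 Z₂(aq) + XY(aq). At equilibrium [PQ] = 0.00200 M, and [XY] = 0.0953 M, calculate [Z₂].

[Z₂] = 0.0112 M

(D is a pure solid — omitted from Keq.)
At equilibrium, Keq = [Z₂]²·[XY] / [PQ] = 0.00598.
([Z₂])²·(0.0953) / (0.00200) = 0.00598
[Z₂]² = 1.25×10⁻⁴ ⇒ [Z₂] = 0.0112 M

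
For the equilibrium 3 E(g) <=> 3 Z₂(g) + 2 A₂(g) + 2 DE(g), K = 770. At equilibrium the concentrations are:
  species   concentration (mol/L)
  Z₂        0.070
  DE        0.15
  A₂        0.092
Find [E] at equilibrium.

At equilibrium, K = [Z₂]³·[A₂]²·[DE]² / [E]³ = 770.
(0.070)³·(0.092)²·(0.15)² / ([E])³ = 770
[E]³ = 8.48e-11 ⇒ [E] = 4.4e-4 mol/L

[E] = 4.4e-4 mol/L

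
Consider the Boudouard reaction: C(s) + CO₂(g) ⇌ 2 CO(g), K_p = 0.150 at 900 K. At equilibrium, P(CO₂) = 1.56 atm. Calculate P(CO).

(C is a pure solid — omitted from K_p.)
At equilibrium, K_p = P(CO)² / P(CO₂) = 0.150.
(P(CO))² / (1.56) = 0.150
P(CO)² = 0.234 ⇒ P(CO) = 0.484 atm

P(CO) = 0.484 atm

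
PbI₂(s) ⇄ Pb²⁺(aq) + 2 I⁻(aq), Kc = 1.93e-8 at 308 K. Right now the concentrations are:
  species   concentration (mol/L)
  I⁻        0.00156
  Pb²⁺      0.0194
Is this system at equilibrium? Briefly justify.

(PbI₂ is a pure solid — omitted from Qc.)
Qc = [Pb²⁺]·[I⁻]² = (0.0194)·(0.00156)² = 4.72e-8
Qc = 4.72e-8 > Kc = 1.93e-8: net reverse reaction.

no; Q > K, reaction proceeds in reverse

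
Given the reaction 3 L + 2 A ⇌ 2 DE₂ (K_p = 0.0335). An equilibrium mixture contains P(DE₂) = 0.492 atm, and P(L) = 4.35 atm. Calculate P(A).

At equilibrium, K_p = P(DE₂)² / (P(L)³·P(A)²) = 0.0335.
(0.492)² / ((4.35)³·(P(A))²) = 0.0335
P(A)² = 0.0878 ⇒ P(A) = 0.296 atm

P(A) = 0.296 atm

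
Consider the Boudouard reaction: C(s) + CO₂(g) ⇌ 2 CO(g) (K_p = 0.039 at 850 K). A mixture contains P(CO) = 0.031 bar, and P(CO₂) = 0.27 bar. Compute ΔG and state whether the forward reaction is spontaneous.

(C is a pure solid — omitted from Q_p.)
Q_p = P(CO)² / P(CO₂) = (0.031)² / (0.27) = 0.00356
ΔG = RT ln(Q_p/K_p) = (8.314 J mol⁻¹ K⁻¹)(850 K) × ln(0.00356/0.039)
   = (7.067 kJ/mol)(-2.394) = -16.9 kJ/mol
ΔG < 0, so the forward reaction is spontaneous (proceeds forward).

ΔG = -16.9 kJ/mol; the forward reaction is spontaneous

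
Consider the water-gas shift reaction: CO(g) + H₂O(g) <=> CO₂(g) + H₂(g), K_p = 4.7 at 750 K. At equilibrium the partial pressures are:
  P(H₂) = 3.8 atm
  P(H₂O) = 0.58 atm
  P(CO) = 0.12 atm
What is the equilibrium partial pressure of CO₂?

At equilibrium, K_p = P(CO₂)·P(H₂) / (P(CO)·P(H₂O)) = 4.7.
(P(CO₂))·(3.8) / ((0.12)·(0.58)) = 4.7
P(CO₂) = 0.0861 = 0.086 atm

P(CO₂) = 0.086 atm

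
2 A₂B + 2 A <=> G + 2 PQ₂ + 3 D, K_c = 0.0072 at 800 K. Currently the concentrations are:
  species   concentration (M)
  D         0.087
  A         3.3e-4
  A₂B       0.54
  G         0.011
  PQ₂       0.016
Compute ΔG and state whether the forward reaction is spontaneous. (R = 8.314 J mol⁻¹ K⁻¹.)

Q_c = [G]·[PQ₂]²·[D]³ / ([A₂B]²·[A]²) = (0.011)·(0.016)²·(0.087)³ / ((0.54)²·(3.3e-4)²) = 0.0584
ΔG = RT ln(Q_c/K_c) = (8.314 J mol⁻¹ K⁻¹)(800 K) × ln(0.0584/0.0072)
   = (6.651 kJ/mol)(2.093) = 13.9 kJ/mol
ΔG > 0, so the forward reaction is non-spontaneous (proceeds in reverse).

ΔG = 13.9 kJ/mol; the forward reaction is non-spontaneous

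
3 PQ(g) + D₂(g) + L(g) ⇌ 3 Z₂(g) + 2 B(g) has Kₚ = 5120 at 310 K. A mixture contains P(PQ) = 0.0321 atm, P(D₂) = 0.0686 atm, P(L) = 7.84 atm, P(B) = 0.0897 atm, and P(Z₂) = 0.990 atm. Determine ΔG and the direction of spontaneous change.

Qₚ = P(Z₂)³·P(B)² / (P(PQ)³·P(D₂)·P(L)) = (0.990)³·(0.0897)² / ((0.0321)³·(0.0686)·(7.84)) = 439
ΔG = RT ln(Qₚ/Kₚ) = (8.314 J mol⁻¹ K⁻¹)(310 K) × ln(439/5120)
   = (2.577 kJ/mol)(-2.456) = -6.33 kJ/mol
ΔG < 0, so the forward reaction is spontaneous (proceeds forward).

ΔG = -6.33 kJ/mol; the forward reaction is spontaneous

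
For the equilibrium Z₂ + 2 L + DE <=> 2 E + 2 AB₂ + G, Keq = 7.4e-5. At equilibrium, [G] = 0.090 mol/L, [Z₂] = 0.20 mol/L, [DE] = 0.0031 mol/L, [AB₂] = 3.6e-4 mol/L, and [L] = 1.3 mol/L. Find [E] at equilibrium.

[E] = 2.6 mol/L

At equilibrium, Keq = [E]²·[AB₂]²·[G] / ([Z₂]·[L]²·[DE]) = 7.4e-5.
([E])²·(3.6e-4)²·(0.090) / ((0.20)·(1.3)²·(0.0031)) = 7.4e-5
[E]² = 6.65 ⇒ [E] = 2.6 mol/L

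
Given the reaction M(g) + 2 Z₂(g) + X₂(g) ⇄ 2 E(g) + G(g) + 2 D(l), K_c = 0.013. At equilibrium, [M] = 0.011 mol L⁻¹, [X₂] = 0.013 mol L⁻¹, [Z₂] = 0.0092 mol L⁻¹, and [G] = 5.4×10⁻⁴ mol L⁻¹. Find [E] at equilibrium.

[E] = 5.4×10⁻⁴ mol L⁻¹

(D is a pure liquid — omitted from K_c.)
At equilibrium, K_c = [E]²·[G] / ([M]·[Z₂]²·[X₂]) = 0.013.
([E])²·(5.4×10⁻⁴) / ((0.011)·(0.0092)²·(0.013)) = 0.013
[E]² = 2.91×10⁻⁷ ⇒ [E] = 5.4×10⁻⁴ mol L⁻¹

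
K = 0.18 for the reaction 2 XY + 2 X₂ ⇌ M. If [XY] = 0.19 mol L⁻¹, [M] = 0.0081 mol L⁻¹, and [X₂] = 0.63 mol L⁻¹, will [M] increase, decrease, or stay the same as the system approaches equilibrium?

decrease

Q = [M] / ([XY]²·[X₂]²) = (0.0081) / ((0.19)²·(0.63)²) = 0.57
Q = 0.57 > K = 0.18: net reverse reaction.
M is a product, so it decreases.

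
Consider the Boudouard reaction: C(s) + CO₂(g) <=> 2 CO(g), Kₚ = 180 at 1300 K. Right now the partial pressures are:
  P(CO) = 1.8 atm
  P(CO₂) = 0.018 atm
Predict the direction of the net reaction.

at equilibrium

(C is a pure solid — omitted from Qₚ.)
Qₚ = P(CO)² / P(CO₂) = (1.8)² / (0.018) = 180
Qₚ = 180 = Kₚ, so the system is already at equilibrium.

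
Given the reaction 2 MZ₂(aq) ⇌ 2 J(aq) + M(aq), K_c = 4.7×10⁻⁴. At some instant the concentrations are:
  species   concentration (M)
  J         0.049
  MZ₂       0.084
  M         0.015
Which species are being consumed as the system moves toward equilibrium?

Q_c = [J]²·[M] / [MZ₂]² = (0.049)²·(0.015) / (0.084)² = 0.0051
Q_c = 0.0051 > K_c = 4.7×10⁻⁴: net reverse reaction.

J, M (products)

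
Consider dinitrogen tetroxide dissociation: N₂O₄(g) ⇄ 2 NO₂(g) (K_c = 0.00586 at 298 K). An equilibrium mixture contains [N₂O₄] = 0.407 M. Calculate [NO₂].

At equilibrium, K_c = [NO₂]² / [N₂O₄] = 0.00586.
([NO₂])² / (0.407) = 0.00586
[NO₂]² = 0.00239 ⇒ [NO₂] = 0.0488 M

[NO₂] = 0.0488 M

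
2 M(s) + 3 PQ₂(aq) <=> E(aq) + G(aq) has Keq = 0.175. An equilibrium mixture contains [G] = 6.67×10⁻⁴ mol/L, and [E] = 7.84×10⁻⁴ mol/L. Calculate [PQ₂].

[PQ₂] = 0.0144 mol/L

(M is a pure solid — omitted from Keq.)
At equilibrium, Keq = [E]·[G] / [PQ₂]³ = 0.175.
(7.84×10⁻⁴)·(6.67×10⁻⁴) / ([PQ₂])³ = 0.175
[PQ₂]³ = 2.99×10⁻⁶ ⇒ [PQ₂] = 0.0144 mol/L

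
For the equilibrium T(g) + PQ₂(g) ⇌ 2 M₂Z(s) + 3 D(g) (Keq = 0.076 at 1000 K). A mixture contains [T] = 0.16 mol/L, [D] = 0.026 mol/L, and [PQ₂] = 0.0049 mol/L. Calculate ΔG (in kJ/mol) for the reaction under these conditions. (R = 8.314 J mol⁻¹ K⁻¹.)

ΔG = -10.2 kJ/mol

(M₂Z is a pure solid — omitted from Q.)
Q = [D]³ / ([T]·[PQ₂]) = (0.026)³ / ((0.16)·(0.0049)) = 0.0224
ΔG = RT ln(Q/Keq) = (8.314 J mol⁻¹ K⁻¹)(1000 K) × ln(0.0224/0.076)
   = (8.314 kJ/mol)(-1.222) = -10.2 kJ/mol
ΔG < 0, so the forward reaction is spontaneous (proceeds forward).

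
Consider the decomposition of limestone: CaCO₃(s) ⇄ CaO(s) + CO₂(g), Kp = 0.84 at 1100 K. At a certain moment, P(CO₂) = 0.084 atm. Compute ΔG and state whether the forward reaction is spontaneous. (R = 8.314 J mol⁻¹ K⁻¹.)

(CaCO₃, CaO are pure solids — omitted from Qp.)
Qp = P(CO₂) = 0.0840
ΔG = RT ln(Qp/Kp) = (8.314 J mol⁻¹ K⁻¹)(1100 K) × ln(0.0840/0.84)
   = (9.145 kJ/mol)(-2.303) = -21.1 kJ/mol
ΔG < 0, so the forward reaction is spontaneous (proceeds forward).

ΔG = -21.1 kJ/mol; the forward reaction is spontaneous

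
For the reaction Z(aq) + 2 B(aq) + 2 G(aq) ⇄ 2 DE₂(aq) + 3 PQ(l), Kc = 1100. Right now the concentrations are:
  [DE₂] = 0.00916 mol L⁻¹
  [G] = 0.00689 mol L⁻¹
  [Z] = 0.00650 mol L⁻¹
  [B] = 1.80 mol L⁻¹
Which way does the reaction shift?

to the right

(PQ is a pure liquid — omitted from Qc.)
Qc = [DE₂]² / ([Z]·[B]²·[G]²) = (0.00916)² / ((0.00650)·(1.80)²·(0.00689)²) = 83.9
Qc = 83.9 < Kc = 1100, so the forward reaction proceeds.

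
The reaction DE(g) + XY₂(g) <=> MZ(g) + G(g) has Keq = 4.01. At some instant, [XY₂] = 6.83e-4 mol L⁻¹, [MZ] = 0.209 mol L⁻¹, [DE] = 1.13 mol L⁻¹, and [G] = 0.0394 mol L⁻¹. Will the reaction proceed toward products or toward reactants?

Q = [MZ]·[G] / ([DE]·[XY₂]) = (0.209)·(0.0394) / ((1.13)·(6.83e-4)) = 10.7
Q = 10.7 > Keq = 4.01, so the reverse reaction proceeds.

toward reactants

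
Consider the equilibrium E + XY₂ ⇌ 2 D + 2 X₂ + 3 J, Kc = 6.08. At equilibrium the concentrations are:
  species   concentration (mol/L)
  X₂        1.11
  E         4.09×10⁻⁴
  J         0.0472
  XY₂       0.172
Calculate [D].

[D] = 1.82 mol/L

At equilibrium, Kc = [D]²·[X₂]²·[J]³ / ([E]·[XY₂]) = 6.08.
([D])²·(1.11)²·(0.0472)³ / ((4.09×10⁻⁴)·(0.172)) = 6.08
[D]² = 3.30 ⇒ [D] = 1.82 mol/L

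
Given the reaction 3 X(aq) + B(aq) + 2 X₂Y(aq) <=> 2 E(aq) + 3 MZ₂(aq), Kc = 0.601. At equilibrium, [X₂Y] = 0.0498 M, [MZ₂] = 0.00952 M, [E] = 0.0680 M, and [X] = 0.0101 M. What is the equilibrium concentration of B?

At equilibrium, Kc = [E]²·[MZ₂]³ / ([X]³·[B]·[X₂Y]²) = 0.601.
(0.0680)²·(0.00952)³ / ((0.0101)³·([B])·(0.0498)²) = 0.601
[B] = 2.60 M

[B] = 2.60 M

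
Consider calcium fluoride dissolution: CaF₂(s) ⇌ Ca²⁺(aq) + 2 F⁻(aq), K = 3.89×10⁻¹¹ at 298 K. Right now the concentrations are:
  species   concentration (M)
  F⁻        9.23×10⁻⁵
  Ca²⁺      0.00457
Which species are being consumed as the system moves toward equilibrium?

(CaF₂ is a pure solid — omitted from Q.)
Q = [Ca²⁺]·[F⁻]² = (0.00457)·(9.23×10⁻⁵)² = 3.89×10⁻¹¹
Q = 3.89×10⁻¹¹ = K; the system is at equilibrium.

none (at equilibrium)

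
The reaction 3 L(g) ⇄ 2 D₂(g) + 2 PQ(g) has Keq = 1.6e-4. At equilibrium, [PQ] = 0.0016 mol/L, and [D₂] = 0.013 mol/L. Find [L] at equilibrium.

[L] = 0.014 mol/L

At equilibrium, Keq = [D₂]²·[PQ]² / [L]³ = 1.6e-4.
(0.013)²·(0.0016)² / ([L])³ = 1.6e-4
[L]³ = 2.70e-6 ⇒ [L] = 0.014 mol/L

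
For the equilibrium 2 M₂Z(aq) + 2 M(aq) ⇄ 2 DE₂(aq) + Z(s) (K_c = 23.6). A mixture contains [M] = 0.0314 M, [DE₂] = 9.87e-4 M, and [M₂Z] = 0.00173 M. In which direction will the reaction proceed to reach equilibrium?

reverse (toward reactants)

(Z is a pure solid — omitted from Q_c.)
Q_c = [DE₂]² / ([M₂Z]²·[M]²) = (9.87e-4)² / ((0.00173)²·(0.0314)²) = 330
Q_c = 330 > K_c = 23.6, so the reverse reaction proceeds.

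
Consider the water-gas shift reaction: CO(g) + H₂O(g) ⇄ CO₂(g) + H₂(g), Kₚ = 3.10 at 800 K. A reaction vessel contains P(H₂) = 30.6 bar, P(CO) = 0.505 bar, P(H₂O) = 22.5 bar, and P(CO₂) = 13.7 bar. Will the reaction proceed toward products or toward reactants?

to the left

Qₚ = P(CO₂)·P(H₂) / (P(CO)·P(H₂O)) = (13.7)·(30.6) / ((0.505)·(22.5)) = 36.9
Qₚ = 36.9 > Kₚ = 3.10, so the reverse reaction proceeds.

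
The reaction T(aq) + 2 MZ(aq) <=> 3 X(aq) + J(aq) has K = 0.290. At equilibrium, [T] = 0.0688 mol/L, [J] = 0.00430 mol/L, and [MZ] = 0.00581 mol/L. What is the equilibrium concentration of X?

[X] = 0.0539 mol/L

At equilibrium, K = [X]³·[J] / ([T]·[MZ]²) = 0.290.
([X])³·(0.00430) / ((0.0688)·(0.00581)²) = 0.290
[X]³ = 1.57×10⁻⁴ ⇒ [X] = 0.0539 mol/L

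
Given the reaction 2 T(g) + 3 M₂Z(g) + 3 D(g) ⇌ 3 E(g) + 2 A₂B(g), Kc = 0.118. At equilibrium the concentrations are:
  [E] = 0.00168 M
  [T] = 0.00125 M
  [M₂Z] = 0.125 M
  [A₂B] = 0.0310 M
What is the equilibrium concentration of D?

At equilibrium, Kc = [E]³·[A₂B]² / ([T]²·[M₂Z]³·[D]³) = 0.118.
(0.00168)³·(0.0310)² / ((0.00125)²·(0.125)³·([D])³) = 0.118
[D]³ = 0.0127 ⇒ [D] = 0.233 M

[D] = 0.233 M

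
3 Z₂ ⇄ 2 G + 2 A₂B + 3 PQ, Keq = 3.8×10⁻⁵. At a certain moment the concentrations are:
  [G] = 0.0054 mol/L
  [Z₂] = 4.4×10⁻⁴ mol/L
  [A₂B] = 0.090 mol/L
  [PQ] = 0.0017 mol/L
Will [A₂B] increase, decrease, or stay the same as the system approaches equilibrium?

increase

Q = [G]²·[A₂B]²·[PQ]³ / [Z₂]³ = (0.0054)²·(0.090)²·(0.0017)³ / (4.4×10⁻⁴)³ = 1.4×10⁻⁵
Q = 1.4×10⁻⁵ < Keq = 3.8×10⁻⁵: net forward reaction.
A₂B is a product, so it increases.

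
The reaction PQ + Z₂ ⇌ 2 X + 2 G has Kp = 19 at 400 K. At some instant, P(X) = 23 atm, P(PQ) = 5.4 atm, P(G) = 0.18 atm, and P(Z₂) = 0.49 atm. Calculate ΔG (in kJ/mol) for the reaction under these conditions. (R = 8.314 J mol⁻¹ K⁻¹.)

Qp = P(X)²·P(G)² / (P(PQ)·P(Z₂)) = (23)²·(0.18)² / ((5.4)·(0.49)) = 6.48
ΔG = RT ln(Qp/Kp) = (8.314 J mol⁻¹ K⁻¹)(400 K) × ln(6.48/19)
   = (3.326 kJ/mol)(-1.076) = -3.58 kJ/mol
ΔG < 0, so the forward reaction is spontaneous (proceeds forward).

ΔG = -3.58 kJ/mol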